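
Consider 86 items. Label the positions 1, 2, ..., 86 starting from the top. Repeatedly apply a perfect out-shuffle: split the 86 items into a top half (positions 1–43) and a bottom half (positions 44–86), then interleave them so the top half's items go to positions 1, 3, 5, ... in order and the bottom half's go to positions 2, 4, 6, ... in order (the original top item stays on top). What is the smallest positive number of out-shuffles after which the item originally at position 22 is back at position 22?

Follow position 22 under repeated out-shuffles:
22 → 43 → 85 → 84 → 82 → 78 → 70 → 54 → 22
It first returns after 8 out-shuffles.

8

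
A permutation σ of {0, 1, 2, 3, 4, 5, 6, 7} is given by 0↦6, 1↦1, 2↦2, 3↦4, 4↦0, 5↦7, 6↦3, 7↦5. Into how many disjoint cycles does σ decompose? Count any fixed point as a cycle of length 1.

Cycle decomposition: (0 6 3 4) (1) (2) (5 7).
4 cycles.

4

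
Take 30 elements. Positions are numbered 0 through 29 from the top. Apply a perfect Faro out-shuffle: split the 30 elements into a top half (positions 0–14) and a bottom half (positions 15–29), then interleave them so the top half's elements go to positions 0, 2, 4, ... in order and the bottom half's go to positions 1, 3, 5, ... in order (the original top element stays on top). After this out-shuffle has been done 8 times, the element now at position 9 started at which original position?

Work backwards from position 9, undoing one out-shuffle at a time:
9 ← 19 ← 24 ← 12 ← 6 ← 3 ← 16 ← 8 ← 4
So the element now at position 9 started at position 4.

4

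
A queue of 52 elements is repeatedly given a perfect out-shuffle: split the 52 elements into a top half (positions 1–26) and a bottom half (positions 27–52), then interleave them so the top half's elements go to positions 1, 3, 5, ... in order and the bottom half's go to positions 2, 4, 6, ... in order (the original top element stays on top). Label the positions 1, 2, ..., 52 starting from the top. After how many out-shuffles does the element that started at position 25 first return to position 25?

Follow position 25 under repeated out-shuffles:
25 → 49 → 46 → 40 → 28 → 4 → 7 → 13 → 25
It first returns after 8 out-shuffles.

8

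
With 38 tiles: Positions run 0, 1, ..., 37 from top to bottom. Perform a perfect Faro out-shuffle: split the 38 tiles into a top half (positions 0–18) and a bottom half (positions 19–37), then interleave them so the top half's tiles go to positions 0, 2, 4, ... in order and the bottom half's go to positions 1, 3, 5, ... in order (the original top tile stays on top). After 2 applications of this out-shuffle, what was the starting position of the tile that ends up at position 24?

6

Work backwards from position 24, undoing one out-shuffle at a time:
24 ← 12 ← 6
So the tile now at position 24 started at position 6.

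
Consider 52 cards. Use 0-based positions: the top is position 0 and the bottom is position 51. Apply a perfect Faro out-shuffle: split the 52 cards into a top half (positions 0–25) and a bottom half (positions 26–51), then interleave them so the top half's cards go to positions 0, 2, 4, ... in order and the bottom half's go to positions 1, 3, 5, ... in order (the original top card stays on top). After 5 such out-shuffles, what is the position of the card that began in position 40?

Track the card's position through each out-shuffle:
40 → 29 → 7 → 14 → 28 → 5

5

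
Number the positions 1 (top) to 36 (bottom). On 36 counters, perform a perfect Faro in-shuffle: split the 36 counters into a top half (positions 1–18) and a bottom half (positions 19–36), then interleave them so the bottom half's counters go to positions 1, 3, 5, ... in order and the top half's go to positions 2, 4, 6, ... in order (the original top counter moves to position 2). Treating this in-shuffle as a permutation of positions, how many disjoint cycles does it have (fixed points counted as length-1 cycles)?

Trace each unvisited position around until it returns:
(1 2 4 8 16 32 ... len 36)
1 cycle in total.

1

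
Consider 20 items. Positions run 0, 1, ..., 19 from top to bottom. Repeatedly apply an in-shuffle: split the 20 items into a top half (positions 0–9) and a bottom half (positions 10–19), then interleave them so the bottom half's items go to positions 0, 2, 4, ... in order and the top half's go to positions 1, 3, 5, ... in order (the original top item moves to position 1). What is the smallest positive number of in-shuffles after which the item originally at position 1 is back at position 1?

6

Follow position 1 under repeated in-shuffles:
1 → 3 → 7 → 15 → 10 → 0 → 1
It first returns after 6 in-shuffles.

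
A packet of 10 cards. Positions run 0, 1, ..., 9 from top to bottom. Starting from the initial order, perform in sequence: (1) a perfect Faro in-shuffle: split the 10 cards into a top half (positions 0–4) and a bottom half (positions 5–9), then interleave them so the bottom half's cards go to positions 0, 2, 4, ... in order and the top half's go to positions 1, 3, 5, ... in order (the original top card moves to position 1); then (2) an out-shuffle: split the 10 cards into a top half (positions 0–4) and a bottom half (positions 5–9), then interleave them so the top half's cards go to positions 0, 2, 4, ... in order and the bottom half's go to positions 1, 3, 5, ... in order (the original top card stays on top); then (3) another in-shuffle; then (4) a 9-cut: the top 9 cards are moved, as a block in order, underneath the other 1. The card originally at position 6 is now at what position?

Track the card from position 6 forward through each operation:
  after op 1 (in-shuffle): 6 → 2
  after op 2 (out-shuffle): 2 → 4
  after op 3 (in-shuffle): 4 → 9
  after op 4 (cut 9): 9 → 0

0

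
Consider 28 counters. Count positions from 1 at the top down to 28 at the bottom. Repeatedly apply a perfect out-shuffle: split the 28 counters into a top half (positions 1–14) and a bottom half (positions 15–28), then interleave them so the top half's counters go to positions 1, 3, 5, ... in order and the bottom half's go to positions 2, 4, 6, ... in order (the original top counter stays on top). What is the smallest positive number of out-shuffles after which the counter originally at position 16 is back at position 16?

6

Follow position 16 under repeated out-shuffles:
16 → 4 → 7 → 13 → 25 → 22 → 16
It first returns after 6 out-shuffles.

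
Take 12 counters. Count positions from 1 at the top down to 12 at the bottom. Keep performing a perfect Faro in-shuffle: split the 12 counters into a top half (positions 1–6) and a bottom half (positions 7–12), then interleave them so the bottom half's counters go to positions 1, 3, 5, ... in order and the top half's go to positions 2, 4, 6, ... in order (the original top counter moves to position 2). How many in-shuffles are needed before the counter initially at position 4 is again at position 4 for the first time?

12

Follow position 4 under repeated in-shuffles:
4 → 8 → 3 → 6 → 12 → 11 → 9 → 5 → 10 → 7 → 1 → 2 → 4
It first returns after 12 in-shuffles.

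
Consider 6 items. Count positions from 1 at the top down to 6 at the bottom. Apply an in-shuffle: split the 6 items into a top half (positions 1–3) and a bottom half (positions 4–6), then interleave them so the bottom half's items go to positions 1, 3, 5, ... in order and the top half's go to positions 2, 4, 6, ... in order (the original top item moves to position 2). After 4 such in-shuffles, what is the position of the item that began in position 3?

6

Track the item's position through each in-shuffle:
3 → 6 → 5 → 3 → 6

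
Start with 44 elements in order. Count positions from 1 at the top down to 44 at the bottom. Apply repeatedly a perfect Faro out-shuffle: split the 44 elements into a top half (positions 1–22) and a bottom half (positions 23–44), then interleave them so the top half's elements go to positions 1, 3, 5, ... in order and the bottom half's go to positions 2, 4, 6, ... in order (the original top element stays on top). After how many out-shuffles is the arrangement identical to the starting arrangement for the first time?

The out-shuffle permutes the 44 positions with cycle lengths [1, 1, 14, 14, 14].
Every element is home exactly when every cycle has completed a whole number of laps, i.e. after lcm(1, 14) = 14 out-shuffles.

14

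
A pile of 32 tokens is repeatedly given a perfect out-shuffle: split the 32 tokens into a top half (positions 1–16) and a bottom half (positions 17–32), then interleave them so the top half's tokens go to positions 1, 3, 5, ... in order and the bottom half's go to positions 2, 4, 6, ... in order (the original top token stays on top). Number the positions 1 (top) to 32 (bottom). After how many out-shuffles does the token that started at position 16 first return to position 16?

5

Follow position 16 under repeated out-shuffles:
16 → 31 → 30 → 28 → 24 → 16
It first returns after 5 out-shuffles.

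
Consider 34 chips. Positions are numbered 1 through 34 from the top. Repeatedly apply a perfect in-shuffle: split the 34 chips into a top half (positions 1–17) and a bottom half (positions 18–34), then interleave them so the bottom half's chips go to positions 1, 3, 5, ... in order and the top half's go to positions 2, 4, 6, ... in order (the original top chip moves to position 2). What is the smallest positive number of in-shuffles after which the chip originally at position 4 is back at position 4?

Follow position 4 under repeated in-shuffles:
4 → 8 → 16 → 32 → 29 → 23 → 11 → 22 → 9 → 18 → 1 → 2 → 4
It first returns after 12 in-shuffles.

12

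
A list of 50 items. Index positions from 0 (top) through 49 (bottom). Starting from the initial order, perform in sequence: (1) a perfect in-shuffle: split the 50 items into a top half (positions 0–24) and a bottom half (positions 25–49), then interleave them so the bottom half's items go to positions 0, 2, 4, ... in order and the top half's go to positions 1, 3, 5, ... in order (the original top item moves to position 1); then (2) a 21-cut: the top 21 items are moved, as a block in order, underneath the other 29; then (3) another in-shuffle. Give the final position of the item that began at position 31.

32

Track the item from position 31 forward through each operation:
  after op 1 (in-shuffle): 31 → 12
  after op 2 (cut 21): 12 → 41
  after op 3 (in-shuffle): 41 → 32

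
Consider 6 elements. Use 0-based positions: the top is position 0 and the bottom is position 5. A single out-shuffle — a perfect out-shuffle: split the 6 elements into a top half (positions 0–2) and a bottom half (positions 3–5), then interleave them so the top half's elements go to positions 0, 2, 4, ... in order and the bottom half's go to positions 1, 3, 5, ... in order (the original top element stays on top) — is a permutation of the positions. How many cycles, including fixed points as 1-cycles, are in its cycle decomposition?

Trace each unvisited position around until it returns:
(0) (1 2 4 3) (5)
3 cycles in total.

3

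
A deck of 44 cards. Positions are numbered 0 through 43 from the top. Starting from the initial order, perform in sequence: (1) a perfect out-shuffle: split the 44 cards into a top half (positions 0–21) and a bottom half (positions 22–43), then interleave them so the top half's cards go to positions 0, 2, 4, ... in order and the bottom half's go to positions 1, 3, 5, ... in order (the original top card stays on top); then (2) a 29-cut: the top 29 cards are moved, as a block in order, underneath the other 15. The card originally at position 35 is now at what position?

42

Track the card from position 35 forward through each operation:
  after op 1 (out-shuffle): 35 → 27
  after op 2 (cut 29): 27 → 42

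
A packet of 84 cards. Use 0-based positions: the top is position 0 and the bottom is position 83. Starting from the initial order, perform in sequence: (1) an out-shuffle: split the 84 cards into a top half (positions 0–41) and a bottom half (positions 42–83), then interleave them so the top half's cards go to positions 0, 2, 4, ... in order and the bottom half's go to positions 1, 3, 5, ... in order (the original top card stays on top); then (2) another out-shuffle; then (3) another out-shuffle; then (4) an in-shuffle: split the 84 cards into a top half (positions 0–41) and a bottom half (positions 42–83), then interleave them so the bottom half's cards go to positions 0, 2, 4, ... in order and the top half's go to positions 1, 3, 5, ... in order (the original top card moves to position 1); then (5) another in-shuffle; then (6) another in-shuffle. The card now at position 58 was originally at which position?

Undo the operations in reverse order, starting from position 58:
  undo op 6 (in-shuffle, from bottom half): 58 ← 71
  undo op 5 (in-shuffle, from top half): 71 ← 35
  undo op 4 (in-shuffle, from top half): 35 ← 17
  undo op 3 (out-shuffle, from bottom half): 17 ← 50
  undo op 2 (out-shuffle, from top half): 50 ← 25
  undo op 1 (out-shuffle, from bottom half): 25 ← 54
So the card at position 58 came from original position 54.

54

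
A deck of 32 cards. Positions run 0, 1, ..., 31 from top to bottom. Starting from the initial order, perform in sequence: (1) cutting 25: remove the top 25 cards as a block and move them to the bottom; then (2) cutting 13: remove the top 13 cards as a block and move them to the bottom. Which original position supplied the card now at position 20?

26

Undo the operations in reverse order, starting from position 20:
  undo op 2 (cut 13): 20 ← 1
  undo op 1 (cut 25): 1 ← 26
So the card at position 20 came from original position 26.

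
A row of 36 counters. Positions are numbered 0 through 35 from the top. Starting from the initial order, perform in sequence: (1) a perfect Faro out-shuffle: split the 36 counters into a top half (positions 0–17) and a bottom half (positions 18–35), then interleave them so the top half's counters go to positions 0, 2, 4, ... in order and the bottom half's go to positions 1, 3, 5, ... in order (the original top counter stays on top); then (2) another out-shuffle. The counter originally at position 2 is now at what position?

8

Track the counter from position 2 forward through each operation:
  after op 1 (out-shuffle): 2 → 4
  after op 2 (out-shuffle): 4 → 8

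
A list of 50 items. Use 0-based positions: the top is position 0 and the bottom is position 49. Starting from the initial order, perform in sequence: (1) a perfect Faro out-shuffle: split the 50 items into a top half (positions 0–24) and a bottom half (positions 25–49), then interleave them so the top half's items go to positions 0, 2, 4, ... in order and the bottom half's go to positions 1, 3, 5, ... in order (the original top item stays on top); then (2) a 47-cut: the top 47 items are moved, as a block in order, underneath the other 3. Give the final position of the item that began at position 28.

Track the item from position 28 forward through each operation:
  after op 1 (out-shuffle): 28 → 7
  after op 2 (cut 47): 7 → 10

10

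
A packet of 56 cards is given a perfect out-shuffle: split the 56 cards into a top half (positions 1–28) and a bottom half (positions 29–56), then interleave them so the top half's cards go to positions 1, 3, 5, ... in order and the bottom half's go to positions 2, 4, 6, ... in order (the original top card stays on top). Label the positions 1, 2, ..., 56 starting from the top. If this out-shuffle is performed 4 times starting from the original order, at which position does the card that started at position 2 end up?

Track the card's position through each out-shuffle:
2 → 3 → 5 → 9 → 17

17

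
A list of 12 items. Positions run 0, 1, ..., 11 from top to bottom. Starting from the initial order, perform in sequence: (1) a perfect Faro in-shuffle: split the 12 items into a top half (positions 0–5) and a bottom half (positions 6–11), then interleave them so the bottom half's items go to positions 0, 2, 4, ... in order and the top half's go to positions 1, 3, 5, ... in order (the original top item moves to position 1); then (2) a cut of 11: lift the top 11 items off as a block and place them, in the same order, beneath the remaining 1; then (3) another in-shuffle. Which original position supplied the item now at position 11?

Undo the operations in reverse order, starting from position 11:
  undo op 3 (in-shuffle, from top half): 11 ← 5
  undo op 2 (cut 11): 5 ← 4
  undo op 1 (in-shuffle, from bottom half): 4 ← 8
So the item at position 11 came from original position 8.

8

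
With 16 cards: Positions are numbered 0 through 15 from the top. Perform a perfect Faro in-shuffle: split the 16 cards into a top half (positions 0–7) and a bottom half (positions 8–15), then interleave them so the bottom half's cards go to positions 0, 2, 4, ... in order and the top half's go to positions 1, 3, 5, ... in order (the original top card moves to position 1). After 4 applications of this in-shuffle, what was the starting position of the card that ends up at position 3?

12

Work backwards from position 3, undoing one in-shuffle at a time:
3 ← 1 ← 0 ← 8 ← 12
So the card now at position 3 started at position 12.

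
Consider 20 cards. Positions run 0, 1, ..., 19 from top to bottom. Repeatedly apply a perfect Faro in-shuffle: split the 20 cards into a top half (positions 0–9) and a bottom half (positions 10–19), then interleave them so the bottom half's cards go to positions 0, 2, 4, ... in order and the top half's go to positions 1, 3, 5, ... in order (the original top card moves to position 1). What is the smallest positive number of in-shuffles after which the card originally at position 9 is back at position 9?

6

Follow position 9 under repeated in-shuffles:
9 → 19 → 18 → 16 → 12 → 4 → 9
It first returns after 6 in-shuffles.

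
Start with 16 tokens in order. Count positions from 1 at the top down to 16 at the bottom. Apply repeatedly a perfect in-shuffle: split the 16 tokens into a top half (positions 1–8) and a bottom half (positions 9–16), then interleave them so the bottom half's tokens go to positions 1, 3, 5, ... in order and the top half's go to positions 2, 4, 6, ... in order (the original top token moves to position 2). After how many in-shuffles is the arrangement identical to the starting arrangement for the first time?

The in-shuffle permutes the 16 positions with cycle lengths [8, 8].
Every token is home exactly when every cycle has completed a whole number of laps, i.e. after lcm(8) = 8 in-shuffles.

8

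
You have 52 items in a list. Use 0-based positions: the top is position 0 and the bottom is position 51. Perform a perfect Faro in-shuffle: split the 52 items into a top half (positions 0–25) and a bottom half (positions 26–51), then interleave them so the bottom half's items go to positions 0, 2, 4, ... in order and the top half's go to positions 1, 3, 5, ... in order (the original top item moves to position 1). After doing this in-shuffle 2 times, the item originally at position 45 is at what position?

Track the item's position through each in-shuffle:
45 → 38 → 24

24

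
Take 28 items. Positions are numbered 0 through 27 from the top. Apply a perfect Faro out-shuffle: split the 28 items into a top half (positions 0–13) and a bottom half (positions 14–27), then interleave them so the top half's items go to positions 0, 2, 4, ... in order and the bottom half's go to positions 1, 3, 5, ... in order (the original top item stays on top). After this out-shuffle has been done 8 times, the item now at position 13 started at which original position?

1

Work backwards from position 13, undoing one out-shuffle at a time:
13 ← 20 ← 10 ← 5 ← 16 ← 8 ← 4 ← 2 ← 1
So the item now at position 13 started at position 1.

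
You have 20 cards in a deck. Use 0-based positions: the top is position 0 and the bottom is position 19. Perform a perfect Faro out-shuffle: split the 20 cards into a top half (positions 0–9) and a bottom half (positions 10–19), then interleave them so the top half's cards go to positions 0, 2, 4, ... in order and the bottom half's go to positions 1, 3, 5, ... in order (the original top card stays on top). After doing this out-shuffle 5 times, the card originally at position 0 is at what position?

0

Position 0 is a fixed point of every out-shuffle, so the card never moves.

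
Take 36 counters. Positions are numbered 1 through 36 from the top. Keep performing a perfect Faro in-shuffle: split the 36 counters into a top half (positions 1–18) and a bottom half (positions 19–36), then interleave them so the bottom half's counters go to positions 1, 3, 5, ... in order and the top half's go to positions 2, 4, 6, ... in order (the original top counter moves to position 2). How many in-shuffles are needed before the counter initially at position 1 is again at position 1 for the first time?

36

Follow position 1 under repeated in-shuffles:
1 → 2 → 4 → 8 → 16 → 32 → 27 → 17 → ... → 1 (length 36)
It first returns after 36 in-shuffles.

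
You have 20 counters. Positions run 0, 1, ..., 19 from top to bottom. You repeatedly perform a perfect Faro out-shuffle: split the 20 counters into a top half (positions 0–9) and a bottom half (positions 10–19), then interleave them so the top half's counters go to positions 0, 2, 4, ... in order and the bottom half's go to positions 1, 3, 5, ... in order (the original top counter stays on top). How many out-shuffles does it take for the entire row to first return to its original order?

The out-shuffle permutes the 20 positions with cycle lengths [1, 1, 18].
Every counter is home exactly when every cycle has completed a whole number of laps, i.e. after lcm(1, 18) = 18 out-shuffles.

18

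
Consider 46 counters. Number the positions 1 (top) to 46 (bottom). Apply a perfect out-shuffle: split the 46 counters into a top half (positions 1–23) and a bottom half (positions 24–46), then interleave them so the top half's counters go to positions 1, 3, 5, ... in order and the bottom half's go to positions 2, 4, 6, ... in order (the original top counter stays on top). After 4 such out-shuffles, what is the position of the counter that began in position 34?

34

Track the counter's position through each out-shuffle:
34 → 22 → 43 → 40 → 34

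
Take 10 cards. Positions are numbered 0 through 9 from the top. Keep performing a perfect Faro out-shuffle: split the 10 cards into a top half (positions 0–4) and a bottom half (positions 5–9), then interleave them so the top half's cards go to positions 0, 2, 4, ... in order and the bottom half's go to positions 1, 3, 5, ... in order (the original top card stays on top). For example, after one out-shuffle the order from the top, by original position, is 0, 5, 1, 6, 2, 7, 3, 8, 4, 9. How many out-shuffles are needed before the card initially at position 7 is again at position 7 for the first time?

Follow position 7 under repeated out-shuffles:
7 → 5 → 1 → 2 → 4 → 8 → 7
It first returns after 6 out-shuffles.

6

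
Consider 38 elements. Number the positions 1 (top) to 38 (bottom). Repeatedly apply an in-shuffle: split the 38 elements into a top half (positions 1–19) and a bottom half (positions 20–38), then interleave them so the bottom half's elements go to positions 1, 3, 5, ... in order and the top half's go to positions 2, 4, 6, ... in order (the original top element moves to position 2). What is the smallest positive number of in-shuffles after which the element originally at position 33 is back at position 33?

12

Follow position 33 under repeated in-shuffles:
33 → 27 → 15 → 30 → 21 → 3 → 6 → 12 → 24 → 9 → 18 → 36 → 33
It first returns after 12 in-shuffles.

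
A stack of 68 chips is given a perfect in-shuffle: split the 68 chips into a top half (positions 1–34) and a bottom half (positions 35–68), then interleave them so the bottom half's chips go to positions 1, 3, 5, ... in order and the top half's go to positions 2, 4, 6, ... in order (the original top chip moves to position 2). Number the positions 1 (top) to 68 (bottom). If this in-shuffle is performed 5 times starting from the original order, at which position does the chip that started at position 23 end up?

46

Track the chip's position through each in-shuffle:
23 → 46 → 23 → 46 → 23 → 46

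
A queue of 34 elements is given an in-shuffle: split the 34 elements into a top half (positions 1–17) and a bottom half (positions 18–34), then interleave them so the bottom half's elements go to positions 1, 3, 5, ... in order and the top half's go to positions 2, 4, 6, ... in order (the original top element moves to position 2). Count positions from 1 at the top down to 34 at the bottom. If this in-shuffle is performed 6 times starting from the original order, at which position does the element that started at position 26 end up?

Track the element's position through each in-shuffle:
26 → 17 → 34 → 33 → 31 → 27 → 19

19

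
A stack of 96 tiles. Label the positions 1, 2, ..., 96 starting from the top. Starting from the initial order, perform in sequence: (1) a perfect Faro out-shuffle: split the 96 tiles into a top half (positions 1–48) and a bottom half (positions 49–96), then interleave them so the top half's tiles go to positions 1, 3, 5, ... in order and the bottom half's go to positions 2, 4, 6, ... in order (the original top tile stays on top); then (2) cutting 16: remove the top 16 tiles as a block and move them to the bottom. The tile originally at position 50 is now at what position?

Track the tile from position 50 forward through each operation:
  after op 1 (out-shuffle): 50 → 4
  after op 2 (cut 16): 4 → 84

84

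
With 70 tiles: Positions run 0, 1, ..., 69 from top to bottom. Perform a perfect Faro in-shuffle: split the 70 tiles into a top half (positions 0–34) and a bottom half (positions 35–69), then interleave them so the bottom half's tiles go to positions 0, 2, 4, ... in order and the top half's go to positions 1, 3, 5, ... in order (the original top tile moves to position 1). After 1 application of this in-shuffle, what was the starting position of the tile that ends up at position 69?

Work backwards from position 69, undoing one in-shuffle at a time:
69 ← 34
So the tile now at position 69 started at position 34.

34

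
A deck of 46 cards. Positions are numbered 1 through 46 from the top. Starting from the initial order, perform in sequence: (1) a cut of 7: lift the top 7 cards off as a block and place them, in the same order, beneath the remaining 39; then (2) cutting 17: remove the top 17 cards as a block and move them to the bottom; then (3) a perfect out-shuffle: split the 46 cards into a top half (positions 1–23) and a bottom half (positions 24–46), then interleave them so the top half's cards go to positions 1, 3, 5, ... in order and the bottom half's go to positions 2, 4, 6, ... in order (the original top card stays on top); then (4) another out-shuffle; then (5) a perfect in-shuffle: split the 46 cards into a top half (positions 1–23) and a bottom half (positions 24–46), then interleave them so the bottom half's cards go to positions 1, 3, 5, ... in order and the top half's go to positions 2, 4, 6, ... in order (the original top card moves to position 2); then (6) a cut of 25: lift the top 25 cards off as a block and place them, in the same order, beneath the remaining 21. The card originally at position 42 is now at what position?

22

Track the card from position 42 forward through each operation:
  after op 1 (cut 7): 42 → 35
  after op 2 (cut 17): 35 → 18
  after op 3 (out-shuffle): 18 → 35
  after op 4 (out-shuffle): 35 → 24
  after op 5 (in-shuffle): 24 → 1
  after op 6 (cut 25): 1 → 22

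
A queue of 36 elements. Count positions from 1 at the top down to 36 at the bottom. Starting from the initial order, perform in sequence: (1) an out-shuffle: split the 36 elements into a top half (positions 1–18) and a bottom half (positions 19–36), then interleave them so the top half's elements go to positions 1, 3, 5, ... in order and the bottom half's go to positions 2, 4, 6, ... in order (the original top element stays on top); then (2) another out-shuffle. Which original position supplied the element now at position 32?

35

Undo the operations in reverse order, starting from position 32:
  undo op 2 (out-shuffle, from bottom half): 32 ← 34
  undo op 1 (out-shuffle, from bottom half): 34 ← 35
So the element at position 32 came from original position 35.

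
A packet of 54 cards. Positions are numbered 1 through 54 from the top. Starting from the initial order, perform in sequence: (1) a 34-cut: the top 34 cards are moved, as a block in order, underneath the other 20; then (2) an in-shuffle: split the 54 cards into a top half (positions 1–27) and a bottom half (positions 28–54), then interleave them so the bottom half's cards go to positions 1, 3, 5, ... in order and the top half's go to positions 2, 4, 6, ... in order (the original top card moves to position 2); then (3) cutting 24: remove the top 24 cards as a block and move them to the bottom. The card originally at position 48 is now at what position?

Track the card from position 48 forward through each operation:
  after op 1 (cut 34): 48 → 14
  after op 2 (in-shuffle): 14 → 28
  after op 3 (cut 24): 28 → 4

4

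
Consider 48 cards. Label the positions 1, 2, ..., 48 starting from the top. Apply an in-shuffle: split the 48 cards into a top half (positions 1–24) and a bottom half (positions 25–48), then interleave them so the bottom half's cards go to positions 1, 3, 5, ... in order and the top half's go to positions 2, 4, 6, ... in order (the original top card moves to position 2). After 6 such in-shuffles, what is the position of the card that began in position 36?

Track the card's position through each in-shuffle:
36 → 23 → 46 → 43 → 37 → 25 → 1

1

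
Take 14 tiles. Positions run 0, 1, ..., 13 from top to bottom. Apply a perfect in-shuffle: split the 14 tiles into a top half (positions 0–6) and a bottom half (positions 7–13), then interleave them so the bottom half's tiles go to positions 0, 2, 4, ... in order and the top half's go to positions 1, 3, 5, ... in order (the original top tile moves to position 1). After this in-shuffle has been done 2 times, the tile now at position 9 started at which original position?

Work backwards from position 9, undoing one in-shuffle at a time:
9 ← 4 ← 9
So the tile now at position 9 started at position 9.

9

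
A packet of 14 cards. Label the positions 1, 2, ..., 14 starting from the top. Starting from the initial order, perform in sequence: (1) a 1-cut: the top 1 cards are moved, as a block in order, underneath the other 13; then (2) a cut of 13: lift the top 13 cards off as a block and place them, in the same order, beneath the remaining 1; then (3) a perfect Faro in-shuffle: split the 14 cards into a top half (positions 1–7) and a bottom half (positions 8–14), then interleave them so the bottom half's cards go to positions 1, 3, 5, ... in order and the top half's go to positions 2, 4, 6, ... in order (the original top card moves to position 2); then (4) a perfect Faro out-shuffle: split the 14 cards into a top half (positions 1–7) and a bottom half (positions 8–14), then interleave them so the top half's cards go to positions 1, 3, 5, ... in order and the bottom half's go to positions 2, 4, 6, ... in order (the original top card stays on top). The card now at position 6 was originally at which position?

Undo the operations in reverse order, starting from position 6:
  undo op 4 (out-shuffle, from bottom half): 6 ← 10
  undo op 3 (in-shuffle, from top half): 10 ← 5
  undo op 2 (cut 13): 5 ← 4
  undo op 1 (cut 1): 4 ← 5
So the card at position 6 came from original position 5.

5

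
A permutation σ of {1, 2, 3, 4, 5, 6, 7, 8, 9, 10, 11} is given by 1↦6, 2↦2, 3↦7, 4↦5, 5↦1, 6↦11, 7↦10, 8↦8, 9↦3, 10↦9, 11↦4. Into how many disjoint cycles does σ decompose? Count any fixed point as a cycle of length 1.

4

Cycle decomposition: (1 6 11 4 5) (2) (3 7 10 9) (8).
4 cycles.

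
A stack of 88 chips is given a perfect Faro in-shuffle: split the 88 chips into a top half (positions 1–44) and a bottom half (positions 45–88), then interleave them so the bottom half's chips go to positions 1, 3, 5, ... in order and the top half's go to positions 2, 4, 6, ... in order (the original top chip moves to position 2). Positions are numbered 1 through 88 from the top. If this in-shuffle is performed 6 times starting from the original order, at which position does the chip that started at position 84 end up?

36

Track the chip's position through each in-shuffle:
84 → 79 → 69 → 49 → 9 → 18 → 36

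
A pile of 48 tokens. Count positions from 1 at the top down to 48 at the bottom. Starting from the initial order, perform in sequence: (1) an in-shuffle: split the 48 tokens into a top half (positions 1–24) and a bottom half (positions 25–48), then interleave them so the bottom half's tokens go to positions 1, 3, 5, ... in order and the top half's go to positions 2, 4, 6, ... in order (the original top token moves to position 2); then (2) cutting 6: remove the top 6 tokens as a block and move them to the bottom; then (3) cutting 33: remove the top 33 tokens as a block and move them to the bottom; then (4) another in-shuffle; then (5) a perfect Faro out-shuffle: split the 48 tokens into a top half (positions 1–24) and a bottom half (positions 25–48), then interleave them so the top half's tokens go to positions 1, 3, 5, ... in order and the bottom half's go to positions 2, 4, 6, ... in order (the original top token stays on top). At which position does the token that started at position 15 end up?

Track the token from position 15 forward through each operation:
  after op 1 (in-shuffle): 15 → 30
  after op 2 (cut 6): 30 → 24
  after op 3 (cut 33): 24 → 39
  after op 4 (in-shuffle): 39 → 29
  after op 5 (out-shuffle): 29 → 10

10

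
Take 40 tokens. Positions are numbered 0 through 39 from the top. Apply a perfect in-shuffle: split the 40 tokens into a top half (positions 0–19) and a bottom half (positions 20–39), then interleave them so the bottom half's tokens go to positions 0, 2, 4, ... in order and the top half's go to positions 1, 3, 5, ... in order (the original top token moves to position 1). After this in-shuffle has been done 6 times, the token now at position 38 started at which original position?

Work backwards from position 38, undoing one in-shuffle at a time:
38 ← 39 ← 19 ← 9 ← 4 ← 22 ← 31
So the token now at position 38 started at position 31.

31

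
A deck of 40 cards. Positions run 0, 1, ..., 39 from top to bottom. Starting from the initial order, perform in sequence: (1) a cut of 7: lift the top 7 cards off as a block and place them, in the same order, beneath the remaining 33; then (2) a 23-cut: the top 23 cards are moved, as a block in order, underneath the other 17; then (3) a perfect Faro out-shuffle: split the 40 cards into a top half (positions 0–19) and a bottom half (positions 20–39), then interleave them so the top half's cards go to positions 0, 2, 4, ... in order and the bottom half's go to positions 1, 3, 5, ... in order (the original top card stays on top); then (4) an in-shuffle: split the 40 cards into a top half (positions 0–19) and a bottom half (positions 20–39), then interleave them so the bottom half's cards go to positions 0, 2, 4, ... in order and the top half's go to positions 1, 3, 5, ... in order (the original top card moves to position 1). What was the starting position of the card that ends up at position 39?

19

Undo the operations in reverse order, starting from position 39:
  undo op 4 (in-shuffle, from top half): 39 ← 19
  undo op 3 (out-shuffle, from bottom half): 19 ← 29
  undo op 2 (cut 23): 29 ← 12
  undo op 1 (cut 7): 12 ← 19
So the card at position 39 came from original position 19.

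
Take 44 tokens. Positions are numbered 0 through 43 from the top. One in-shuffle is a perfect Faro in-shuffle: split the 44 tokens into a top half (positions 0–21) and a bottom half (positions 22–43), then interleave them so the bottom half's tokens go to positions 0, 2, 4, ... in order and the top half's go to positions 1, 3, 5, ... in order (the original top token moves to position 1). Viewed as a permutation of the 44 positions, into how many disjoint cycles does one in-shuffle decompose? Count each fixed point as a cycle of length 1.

Trace each unvisited position around until it returns:
(0 1 3 7 15 31 ... len 12) (2 5 11 23) (4 9 19 39 34 24) (6 13 27 10 21 43 ... len 12) (8 17 35 26) (14 29) (20 41 38 32)
7 cycles in total.

7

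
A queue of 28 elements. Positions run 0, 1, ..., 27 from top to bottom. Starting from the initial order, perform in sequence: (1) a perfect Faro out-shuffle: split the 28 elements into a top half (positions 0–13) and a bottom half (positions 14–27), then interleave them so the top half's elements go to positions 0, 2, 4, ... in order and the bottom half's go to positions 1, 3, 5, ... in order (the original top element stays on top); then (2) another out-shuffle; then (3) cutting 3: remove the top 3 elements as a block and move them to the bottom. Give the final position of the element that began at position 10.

Track the element from position 10 forward through each operation:
  after op 1 (out-shuffle): 10 → 20
  after op 2 (out-shuffle): 20 → 13
  after op 3 (cut 3): 13 → 10

10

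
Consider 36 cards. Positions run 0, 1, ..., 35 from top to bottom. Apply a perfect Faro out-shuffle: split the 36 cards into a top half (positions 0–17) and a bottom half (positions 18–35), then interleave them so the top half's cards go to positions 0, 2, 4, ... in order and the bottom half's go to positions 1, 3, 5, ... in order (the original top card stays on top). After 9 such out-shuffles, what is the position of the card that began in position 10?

Track the card's position through each out-shuffle:
10 → 20 → 5 → 10 → 20 → 5 → 10 → 20 → 5 → 10

10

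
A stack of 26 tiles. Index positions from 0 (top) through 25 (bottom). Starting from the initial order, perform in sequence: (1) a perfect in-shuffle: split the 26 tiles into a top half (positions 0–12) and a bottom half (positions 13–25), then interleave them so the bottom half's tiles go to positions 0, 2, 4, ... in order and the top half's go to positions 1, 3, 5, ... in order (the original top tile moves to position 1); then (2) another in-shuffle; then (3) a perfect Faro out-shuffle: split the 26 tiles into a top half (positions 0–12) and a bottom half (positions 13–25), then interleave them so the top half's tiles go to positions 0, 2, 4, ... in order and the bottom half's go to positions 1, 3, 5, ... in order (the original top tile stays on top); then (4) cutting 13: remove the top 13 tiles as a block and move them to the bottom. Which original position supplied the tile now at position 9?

2

Undo the operations in reverse order, starting from position 9:
  undo op 4 (cut 13): 9 ← 22
  undo op 3 (out-shuffle, from top half): 22 ← 11
  undo op 2 (in-shuffle, from top half): 11 ← 5
  undo op 1 (in-shuffle, from top half): 5 ← 2
So the tile at position 9 came from original position 2.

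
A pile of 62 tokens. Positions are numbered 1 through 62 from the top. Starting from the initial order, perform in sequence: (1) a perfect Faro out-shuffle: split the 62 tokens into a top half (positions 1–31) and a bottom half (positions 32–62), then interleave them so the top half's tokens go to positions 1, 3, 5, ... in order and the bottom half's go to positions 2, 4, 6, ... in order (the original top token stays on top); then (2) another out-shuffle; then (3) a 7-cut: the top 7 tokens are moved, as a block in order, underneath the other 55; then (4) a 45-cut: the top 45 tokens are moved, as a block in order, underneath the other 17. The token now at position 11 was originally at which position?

Undo the operations in reverse order, starting from position 11:
  undo op 4 (cut 45): 11 ← 56
  undo op 3 (cut 7): 56 ← 1
  undo op 2 (out-shuffle, from top half): 1 ← 1
  undo op 1 (out-shuffle, from top half): 1 ← 1
So the token at position 11 came from original position 1.

1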